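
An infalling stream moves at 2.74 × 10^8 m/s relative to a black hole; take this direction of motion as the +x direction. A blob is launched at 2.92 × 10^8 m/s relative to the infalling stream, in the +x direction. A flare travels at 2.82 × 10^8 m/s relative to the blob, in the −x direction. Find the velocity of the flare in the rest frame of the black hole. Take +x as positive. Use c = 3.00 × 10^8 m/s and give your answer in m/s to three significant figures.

+2.88 × 10^8 m/s

Apply u = (u' + v)/(1 + u'v/c²) successively, working outward toward the black hole.
(Dividing each given speed by c = 3.00 × 10^8 m/s to work in units of c.)
Start: velocity of the infalling stream relative to the black hole = 0.9133c.
Compose with the blob (u' = 0.973 in the infalling stream frame): u_1 = (0.973 + 0.913) / (1 + 0.973·0.913) = 1.8867/1.8890 = 0.9988.
Compose with the flare (u' = -0.940 in the blob frame): u_2 = (-0.940 + 0.999) / (1 + (-0.940)·0.999) = 0.0588/0.0612 = 0.9612.
So u = 0.9612 × 3.00 × 10^8 m/s.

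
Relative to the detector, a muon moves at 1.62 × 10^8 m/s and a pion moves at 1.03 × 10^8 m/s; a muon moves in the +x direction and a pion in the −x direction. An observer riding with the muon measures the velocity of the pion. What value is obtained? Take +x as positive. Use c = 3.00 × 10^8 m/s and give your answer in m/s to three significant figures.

-2.24 × 10^8 m/s

β_A = 0.540, β_B = -0.343 (dividing each by c = 3.00 × 10^8 m/s).
Transform to A's frame with the inverse velocity-addition law: u' = (u − v)/(1 − uv/c²), taking u = β_B and v = β_A.
u' = (-0.343 − 0.540) / (1 − (0.540)(-0.343)) = -0.8833/1.1854 = -0.7452.
u' = -0.7452 × 3.00 × 10^8 m/s.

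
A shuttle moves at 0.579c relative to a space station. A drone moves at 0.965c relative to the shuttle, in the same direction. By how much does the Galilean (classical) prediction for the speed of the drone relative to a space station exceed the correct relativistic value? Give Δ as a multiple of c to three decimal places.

Δ = 0.553c

Galilean: u_cl = 0.965 + 0.579 = 1.5440.
Relativistic: u_rel = (0.965 + 0.579) / (1 + 0.965·0.579) = 1.5440/1.5587 = 0.9905.
Δ = 1.5440 − 0.9905 = 0.5535.
(The classical prediction exceeds c; the relativistic result does not.)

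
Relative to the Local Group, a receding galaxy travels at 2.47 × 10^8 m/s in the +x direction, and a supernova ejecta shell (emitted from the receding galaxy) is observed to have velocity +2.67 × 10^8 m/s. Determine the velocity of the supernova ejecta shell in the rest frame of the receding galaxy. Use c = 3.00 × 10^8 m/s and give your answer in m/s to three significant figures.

v = 0.823c, u = 0.890c.
Invert the composition law: u' = (u − v)/(1 − uv/c²).
u' = (0.890 − 0.823) / (1 − (0.890)(0.823)) = 0.0667/0.2672 = 0.2495.
u' = 0.2495 × 3.00 × 10^8 m/s.

+7.48 × 10^7 m/s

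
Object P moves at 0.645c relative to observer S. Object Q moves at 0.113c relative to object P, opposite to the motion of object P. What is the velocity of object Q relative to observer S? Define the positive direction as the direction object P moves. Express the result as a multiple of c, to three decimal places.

With v = 0.645 and u' = -0.113 (in units of c),
u = (u' + v)/(1 + u'v/c²):
u = (-0.113 + 0.645) / (1 + (-0.113)·0.645) = 0.5320/0.9271 = 0.5738

+0.574c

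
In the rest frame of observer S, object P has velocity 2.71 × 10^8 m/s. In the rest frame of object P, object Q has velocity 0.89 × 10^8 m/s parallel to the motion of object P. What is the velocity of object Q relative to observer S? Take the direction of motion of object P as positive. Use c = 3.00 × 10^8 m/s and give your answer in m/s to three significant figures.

In units of c (dividing by 3.00 × 10^8 m/s): v = 0.903, u' = 0.297.
u = (u' + v)/(1 + u'v/c²):
u = (0.297 + 0.903) / (1 + 0.297·0.903) = 1.2000/1.2680 = 0.9464
(Galilean addition would give +1.200c, exceeding c.)
Converting back: u = 0.9464 × 3.00 × 10^8 m/s.

2.84 × 10^8 m/s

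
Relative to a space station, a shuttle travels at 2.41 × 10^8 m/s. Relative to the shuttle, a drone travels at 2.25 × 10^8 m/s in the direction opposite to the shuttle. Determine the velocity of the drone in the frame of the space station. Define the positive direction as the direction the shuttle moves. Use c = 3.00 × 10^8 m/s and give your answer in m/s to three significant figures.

In units of c (dividing by 3.00 × 10^8 m/s): v = 0.803, u' = -0.750.
u = (u' + v)/(1 + u'v/c²):
u = (-0.750 + 0.803) / (1 + (-0.750)·0.803) = 0.0533/0.3975 = 0.1342
(Galilean addition would give +0.053c.)
Converting back: u = 0.1342 × 3.00 × 10^8 m/s.

+4.03 × 10^7 m/s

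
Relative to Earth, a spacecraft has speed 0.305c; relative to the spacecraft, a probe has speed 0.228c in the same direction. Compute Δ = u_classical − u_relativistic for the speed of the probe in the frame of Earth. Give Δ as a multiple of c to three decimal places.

Galilean: u_cl = 0.228 + 0.305 = 0.5330.
Relativistic: u_rel = (0.228 + 0.305) / (1 + 0.228·0.305) = 0.5330/1.0695 = 0.4983.
Δ = 0.5330 − 0.4983 = 0.0347.

Δ = 0.035c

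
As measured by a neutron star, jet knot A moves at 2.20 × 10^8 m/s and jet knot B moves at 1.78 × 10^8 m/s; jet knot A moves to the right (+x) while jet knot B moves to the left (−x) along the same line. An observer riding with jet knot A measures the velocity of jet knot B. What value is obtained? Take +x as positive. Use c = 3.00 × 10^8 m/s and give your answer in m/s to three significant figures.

-2.77 × 10^8 m/s

β_A = 0.733, β_B = -0.593 (dividing each by c = 3.00 × 10^8 m/s).
Transform to A's frame with the inverse velocity-addition law: u' = (u − v)/(1 − uv/c²), taking u = β_B and v = β_A.
u' = (-0.593 − 0.733) / (1 − (0.733)(-0.593)) = -1.3267/1.4351 = -0.9244.
u' = -0.9244 × 3.00 × 10^8 m/s.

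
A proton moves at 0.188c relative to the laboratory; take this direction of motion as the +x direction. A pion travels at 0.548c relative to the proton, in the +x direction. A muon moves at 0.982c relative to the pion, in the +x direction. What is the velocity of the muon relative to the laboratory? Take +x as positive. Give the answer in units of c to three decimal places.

Apply u = (u' + v)/(1 + u'v/c²) successively, working outward toward the laboratory.
Start: velocity of the proton relative to the laboratory = 0.1880c.
Compose with the pion (u' = 0.548 in the proton frame): u_1 = (0.548 + 0.188) / (1 + 0.548·0.188) = 0.7360/1.1030 = 0.6673.
Compose with the muon (u' = 0.982 in the pion frame): u_2 = (0.982 + 0.667) / (1 + 0.982·0.667) = 1.6493/1.6552 = 0.9964.

0.996c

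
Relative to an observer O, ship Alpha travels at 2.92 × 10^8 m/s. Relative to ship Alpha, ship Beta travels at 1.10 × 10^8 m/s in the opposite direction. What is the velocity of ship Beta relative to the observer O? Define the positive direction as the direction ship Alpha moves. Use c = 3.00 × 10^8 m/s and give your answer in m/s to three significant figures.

In units of c (dividing by 3.00 × 10^8 m/s): v = 0.973, u' = -0.367.
u = (u' + v)/(1 + u'v/c²):
u = (-0.367 + 0.973) / (1 + (-0.367)·0.973) = 0.6067/0.6431 = 0.9433
Converting back: u = 0.9433 × 3.00 × 10^8 m/s.

+2.83 × 10^8 m/s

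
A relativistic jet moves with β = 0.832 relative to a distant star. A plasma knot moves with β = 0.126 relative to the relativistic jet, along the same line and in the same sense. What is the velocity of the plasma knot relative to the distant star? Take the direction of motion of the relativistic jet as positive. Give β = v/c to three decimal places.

β = 0.867

With v = 0.832 and u' = 0.126 (in units of c),
u = (u' + v)/(1 + u'v/c²):
u = (0.126 + 0.832) / (1 + 0.126·0.832) = 0.9580/1.1048 = 0.8671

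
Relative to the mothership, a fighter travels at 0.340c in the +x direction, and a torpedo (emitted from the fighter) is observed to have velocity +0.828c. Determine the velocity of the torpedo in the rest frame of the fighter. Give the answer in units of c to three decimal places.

Invert the composition law: u' = (u − v)/(1 − uv/c²).
u' = (0.828 − 0.340) / (1 − (0.828)(0.340)) = 0.4880/0.7185 = 0.6792.

+0.679c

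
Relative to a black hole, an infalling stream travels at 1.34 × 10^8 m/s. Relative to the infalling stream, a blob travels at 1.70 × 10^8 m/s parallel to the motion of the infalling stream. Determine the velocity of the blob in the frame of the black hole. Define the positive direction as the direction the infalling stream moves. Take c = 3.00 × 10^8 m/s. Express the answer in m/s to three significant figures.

2.43 × 10^8 m/s

In units of c (dividing by 3.00 × 10^8 m/s): v = 0.447, u' = 0.567.
u = (u' + v)/(1 + u'v/c²):
u = (0.567 + 0.447) / (1 + 0.567·0.447) = 1.0133/1.2531 = 0.8087
Converting back: u = 0.8087 × 3.00 × 10^8 m/s.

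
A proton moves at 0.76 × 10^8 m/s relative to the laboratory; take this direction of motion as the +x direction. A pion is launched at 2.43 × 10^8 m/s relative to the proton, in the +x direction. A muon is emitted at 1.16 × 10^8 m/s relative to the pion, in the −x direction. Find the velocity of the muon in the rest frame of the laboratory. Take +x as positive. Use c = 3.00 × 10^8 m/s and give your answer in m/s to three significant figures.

+2.26 × 10^8 m/s

Apply u = (u' + v)/(1 + u'v/c²) successively, working outward toward the laboratory.
(Dividing each given speed by c = 3.00 × 10^8 m/s to work in units of c.)
Start: velocity of the proton relative to the laboratory = 0.2533c.
Compose with the pion (u' = 0.810 in the proton frame): u_1 = (0.810 + 0.253) / (1 + 0.810·0.253) = 1.0633/1.2052 = 0.8823.
Compose with the muon (u' = -0.387 in the pion frame): u_2 = (-0.387 + 0.882) / (1 + (-0.387)·0.882) = 0.4956/0.6588 = 0.7523.
So u = 0.7523 × 3.00 × 10^8 m/s.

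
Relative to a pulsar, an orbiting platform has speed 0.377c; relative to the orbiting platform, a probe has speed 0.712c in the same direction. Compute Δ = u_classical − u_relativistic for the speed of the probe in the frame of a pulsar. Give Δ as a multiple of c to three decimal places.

Δ = 0.230c

Galilean: u_cl = 0.712 + 0.377 = 1.0890.
Relativistic: u_rel = (0.712 + 0.377) / (1 + 0.712·0.377) = 1.0890/1.2684 = 0.8585.
Δ = 1.0890 − 0.8585 = 0.2305.
(The classical prediction exceeds c; the relativistic result does not.)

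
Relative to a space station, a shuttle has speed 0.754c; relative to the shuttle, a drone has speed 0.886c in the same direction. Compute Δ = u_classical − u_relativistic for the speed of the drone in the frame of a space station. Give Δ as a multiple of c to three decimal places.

Δ = 0.657c

Galilean: u_cl = 0.886 + 0.754 = 1.6400.
Relativistic: u_rel = (0.886 + 0.754) / (1 + 0.886·0.754) = 1.6400/1.6680 = 0.9832.
Δ = 1.6400 − 0.9832 = 0.6568.
(The classical prediction exceeds c; the relativistic result does not.)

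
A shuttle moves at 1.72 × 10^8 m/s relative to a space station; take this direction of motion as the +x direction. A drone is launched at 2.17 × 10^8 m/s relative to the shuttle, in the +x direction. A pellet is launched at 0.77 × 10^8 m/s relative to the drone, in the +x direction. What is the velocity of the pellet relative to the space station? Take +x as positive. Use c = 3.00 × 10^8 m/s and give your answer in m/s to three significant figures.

2.85 × 10^8 m/s

Apply u = (u' + v)/(1 + u'v/c²) successively, working outward toward the space station.
(Dividing each given speed by c = 3.00 × 10^8 m/s to work in units of c.)
Start: velocity of the shuttle relative to the space station = 0.5733c.
Compose with the drone (u' = 0.723 in the shuttle frame): u_1 = (0.723 + 0.573) / (1 + 0.723·0.573) = 1.2967/1.4147 = 0.9166.
Compose with the pellet (u' = 0.257 in the drone frame): u_2 = (0.257 + 0.917) / (1 + 0.257·0.917) = 1.1732/1.2353 = 0.9498.
So u = 0.9498 × 3.00 × 10^8 m/s.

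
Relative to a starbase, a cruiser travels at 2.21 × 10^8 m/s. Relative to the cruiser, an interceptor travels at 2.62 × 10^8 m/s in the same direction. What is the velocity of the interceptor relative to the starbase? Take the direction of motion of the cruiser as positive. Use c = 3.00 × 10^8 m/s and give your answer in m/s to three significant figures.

2.94 × 10^8 m/s

In units of c (dividing by 3.00 × 10^8 m/s): v = 0.737, u' = 0.873.
u = (u' + v)/(1 + u'v/c²):
u = (0.873 + 0.737) / (1 + 0.873·0.737) = 1.6100/1.6434 = 0.9797
(Galilean addition would give +1.610c, exceeding c.)
Converting back: u = 0.9797 × 3.00 × 10^8 m/s.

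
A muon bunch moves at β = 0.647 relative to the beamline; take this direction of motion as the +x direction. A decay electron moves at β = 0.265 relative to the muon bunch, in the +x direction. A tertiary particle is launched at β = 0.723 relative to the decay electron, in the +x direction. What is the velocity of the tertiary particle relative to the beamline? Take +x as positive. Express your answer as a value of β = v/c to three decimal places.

β = 0.961

Apply u = (u' + v)/(1 + u'v/c²) successively, working outward toward the beamline.
Start: velocity of the muon bunch relative to the beamline = 0.6470c.
Compose with the decay electron (u' = 0.265 in the muon bunch frame): u_1 = (0.265 + 0.647) / (1 + 0.265·0.647) = 0.9120/1.1715 = 0.7785.
Compose with the tertiary particle (u' = 0.723 in the decay electron frame): u_2 = (0.723 + 0.779) / (1 + 0.723·0.779) = 1.5015/1.5629 = 0.9607.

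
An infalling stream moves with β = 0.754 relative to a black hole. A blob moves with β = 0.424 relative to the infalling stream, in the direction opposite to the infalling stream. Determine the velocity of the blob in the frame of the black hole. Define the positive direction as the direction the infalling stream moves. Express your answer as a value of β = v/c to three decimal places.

With v = 0.754 and u' = -0.424 (in units of c),
u = (u' + v)/(1 + u'v/c²):
u = (-0.424 + 0.754) / (1 + (-0.424)·0.754) = 0.3300/0.6803 = 0.4851
(Galilean addition would give +0.330c.)

β = +0.485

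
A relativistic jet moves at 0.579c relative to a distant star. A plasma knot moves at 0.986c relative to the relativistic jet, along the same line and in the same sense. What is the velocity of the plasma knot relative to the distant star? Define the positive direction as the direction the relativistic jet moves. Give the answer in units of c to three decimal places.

With v = 0.579 and u' = 0.986 (in units of c),
u = (u' + v)/(1 + u'v/c²):
u = (0.986 + 0.579) / (1 + 0.986·0.579) = 1.5650/1.5709 = 0.9962

0.996c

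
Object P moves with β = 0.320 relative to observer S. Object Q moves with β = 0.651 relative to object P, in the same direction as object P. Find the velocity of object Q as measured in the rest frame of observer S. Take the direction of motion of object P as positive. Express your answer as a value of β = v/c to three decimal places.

With v = 0.320 and u' = 0.651 (in units of c),
u = (u' + v)/(1 + u'v/c²):
u = (0.651 + 0.320) / (1 + 0.651·0.320) = 0.9710/1.2083 = 0.8036

β = 0.804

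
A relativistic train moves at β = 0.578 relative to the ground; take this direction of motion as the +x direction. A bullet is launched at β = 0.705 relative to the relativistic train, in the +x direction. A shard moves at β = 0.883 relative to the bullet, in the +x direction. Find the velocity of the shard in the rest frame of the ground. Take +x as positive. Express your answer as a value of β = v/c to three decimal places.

Apply u = (u' + v)/(1 + u'v/c²) successively, working outward toward the ground.
Start: velocity of the relativistic train relative to the ground = 0.5780c.
Compose with the bullet (u' = 0.705 in the relativistic train frame): u_1 = (0.705 + 0.578) / (1 + 0.705·0.578) = 1.2830/1.4075 = 0.9116.
Compose with the shard (u' = 0.883 in the bullet frame): u_2 = (0.883 + 0.912) / (1 + 0.883·0.912) = 1.7946/1.8049 = 0.9943.

β = 0.994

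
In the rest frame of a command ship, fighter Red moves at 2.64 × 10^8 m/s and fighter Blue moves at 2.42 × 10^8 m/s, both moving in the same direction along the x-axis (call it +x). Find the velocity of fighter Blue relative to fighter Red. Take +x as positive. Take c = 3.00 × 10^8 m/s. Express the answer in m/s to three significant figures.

-7.58 × 10^7 m/s

β_A = 0.880, β_B = 0.807 (dividing each by c = 3.00 × 10^8 m/s).
Transform to A's frame with the inverse velocity-addition law: u' = (u − v)/(1 − uv/c²), taking u = β_B and v = β_A.
u' = (0.807 − 0.880) / (1 − (0.880)(0.807)) = -0.0733/0.2901 = -0.2528.
u' = -0.2528 × 3.00 × 10^8 m/s.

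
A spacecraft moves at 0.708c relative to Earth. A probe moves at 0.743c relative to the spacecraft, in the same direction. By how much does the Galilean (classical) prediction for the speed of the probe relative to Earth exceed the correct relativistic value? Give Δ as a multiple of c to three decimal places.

Δ = 0.500c

Galilean: u_cl = 0.743 + 0.708 = 1.4510.
Relativistic: u_rel = (0.743 + 0.708) / (1 + 0.743·0.708) = 1.4510/1.5260 = 0.9508.
Δ = 1.4510 − 0.9508 = 0.5002.
(The classical prediction exceeds c; the relativistic result does not.)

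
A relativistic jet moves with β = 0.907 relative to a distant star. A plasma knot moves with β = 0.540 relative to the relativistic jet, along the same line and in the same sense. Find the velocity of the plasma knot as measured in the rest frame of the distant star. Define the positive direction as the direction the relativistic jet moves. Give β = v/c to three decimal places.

With v = 0.907 and u' = 0.540 (in units of c),
u = (u' + v)/(1 + u'v/c²):
u = (0.540 + 0.907) / (1 + 0.540·0.907) = 1.4470/1.4898 = 0.9713

β = 0.971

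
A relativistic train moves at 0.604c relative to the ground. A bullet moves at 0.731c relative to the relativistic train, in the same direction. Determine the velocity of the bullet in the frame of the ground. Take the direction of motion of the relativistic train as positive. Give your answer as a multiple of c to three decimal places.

0.926c

With v = 0.604 and u' = 0.731 (in units of c),
u = (u' + v)/(1 + u'v/c²):
u = (0.731 + 0.604) / (1 + 0.731·0.604) = 1.3350/1.4415 = 0.9261
(Galilean addition would give +1.335c, exceeding c.)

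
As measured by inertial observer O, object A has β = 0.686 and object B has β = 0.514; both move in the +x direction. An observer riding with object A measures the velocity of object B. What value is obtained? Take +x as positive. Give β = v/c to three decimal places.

β_A = 0.686, β_B = 0.514.
Transform to A's frame with the inverse velocity-addition law: u' = (u − v)/(1 − uv/c²), taking u = β_B and v = β_A.
u' = (0.514 − 0.686) / (1 − (0.686)(0.514)) = -0.1720/0.6474 = -0.2657.

β = -0.266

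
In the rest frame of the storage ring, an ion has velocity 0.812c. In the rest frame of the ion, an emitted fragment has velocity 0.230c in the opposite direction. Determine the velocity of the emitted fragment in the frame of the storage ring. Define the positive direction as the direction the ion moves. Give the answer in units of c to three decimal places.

+0.716c

With v = 0.812 and u' = -0.230 (in units of c),
u = (u' + v)/(1 + u'v/c²):
u = (-0.230 + 0.812) / (1 + (-0.230)·0.812) = 0.5820/0.8132 = 0.7157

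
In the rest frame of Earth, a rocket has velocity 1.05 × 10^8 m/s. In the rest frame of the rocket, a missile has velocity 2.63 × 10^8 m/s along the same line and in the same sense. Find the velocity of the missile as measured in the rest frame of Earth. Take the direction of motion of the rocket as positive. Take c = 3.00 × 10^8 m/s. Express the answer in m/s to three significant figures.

2.82 × 10^8 m/s

In units of c (dividing by 3.00 × 10^8 m/s): v = 0.350, u' = 0.877.
u = (u' + v)/(1 + u'v/c²):
u = (0.877 + 0.350) / (1 + 0.877·0.350) = 1.2267/1.3068 = 0.9387
(Galilean addition would give +1.227c, exceeding c.)
Converting back: u = 0.9387 × 3.00 × 10^8 m/s.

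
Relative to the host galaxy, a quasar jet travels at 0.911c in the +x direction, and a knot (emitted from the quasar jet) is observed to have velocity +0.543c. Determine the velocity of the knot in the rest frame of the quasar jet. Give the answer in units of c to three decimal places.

-0.728c

Invert the composition law: u' = (u − v)/(1 − uv/c²).
u' = (0.543 − 0.911) / (1 − (0.543)(0.911)) = -0.3680/0.5053 = -0.7282.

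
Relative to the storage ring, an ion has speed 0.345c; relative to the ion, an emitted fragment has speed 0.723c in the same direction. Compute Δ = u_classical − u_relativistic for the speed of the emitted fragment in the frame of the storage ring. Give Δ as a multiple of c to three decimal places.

Δ = 0.213c

Galilean: u_cl = 0.723 + 0.345 = 1.0680.
Relativistic: u_rel = (0.723 + 0.345) / (1 + 0.723·0.345) = 1.0680/1.2494 = 0.8548.
Δ = 1.0680 − 0.8548 = 0.2132.
(The classical prediction exceeds c; the relativistic result does not.)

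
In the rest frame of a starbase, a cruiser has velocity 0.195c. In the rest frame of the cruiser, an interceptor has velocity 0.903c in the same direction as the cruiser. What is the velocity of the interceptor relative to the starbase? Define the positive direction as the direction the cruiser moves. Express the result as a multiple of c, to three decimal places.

With v = 0.195 and u' = 0.903 (in units of c),
u = (u' + v)/(1 + u'v/c²):
u = (0.903 + 0.195) / (1 + 0.903·0.195) = 1.0980/1.1761 = 0.9336

0.934c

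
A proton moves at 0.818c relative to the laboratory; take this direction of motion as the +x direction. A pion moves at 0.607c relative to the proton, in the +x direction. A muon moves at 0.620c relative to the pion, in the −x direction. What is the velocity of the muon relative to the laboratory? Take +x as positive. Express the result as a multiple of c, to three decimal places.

Apply u = (u' + v)/(1 + u'v/c²) successively, working outward toward the laboratory.
Start: velocity of the proton relative to the laboratory = 0.8180c.
Compose with the pion (u' = 0.607 in the proton frame): u_1 = (0.607 + 0.818) / (1 + 0.607·0.818) = 1.4250/1.4965 = 0.9522.
Compose with the muon (u' = -0.620 in the pion frame): u_2 = (-0.620 + 0.952) / (1 + (-0.620)·0.952) = 0.3322/0.4096 = 0.8110.

+0.811c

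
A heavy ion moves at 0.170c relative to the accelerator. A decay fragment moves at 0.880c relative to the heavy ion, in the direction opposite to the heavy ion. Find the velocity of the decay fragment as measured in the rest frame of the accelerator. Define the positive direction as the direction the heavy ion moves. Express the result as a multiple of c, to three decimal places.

With v = 0.170 and u' = -0.880 (in units of c),
u = (u' + v)/(1 + u'v/c²):
u = (-0.880 + 0.170) / (1 + (-0.880)·0.170) = -0.7100/0.8504 = -0.8349

-0.835c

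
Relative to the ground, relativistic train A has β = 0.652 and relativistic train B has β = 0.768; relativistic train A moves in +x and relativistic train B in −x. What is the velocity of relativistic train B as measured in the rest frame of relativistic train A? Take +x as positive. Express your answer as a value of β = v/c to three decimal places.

β_A = 0.652, β_B = -0.768.
Transform to A's frame with the inverse velocity-addition law: u' = (u − v)/(1 − uv/c²), taking u = β_B and v = β_A.
u' = (-0.768 − 0.652) / (1 − (0.652)(-0.768)) = -1.4200/1.5007 = -0.9462.

β = -0.946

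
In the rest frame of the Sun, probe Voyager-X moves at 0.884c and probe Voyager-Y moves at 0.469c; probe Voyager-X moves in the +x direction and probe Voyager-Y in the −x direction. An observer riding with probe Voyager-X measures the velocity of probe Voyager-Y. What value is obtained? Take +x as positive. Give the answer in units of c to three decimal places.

-0.956c

β_A = 0.884, β_B = -0.469.
Transform to A's frame with the inverse velocity-addition law: u' = (u − v)/(1 − uv/c²), taking u = β_B and v = β_A.
u' = (-0.469 − 0.884) / (1 − (0.884)(-0.469)) = -1.3530/1.4146 = -0.9565.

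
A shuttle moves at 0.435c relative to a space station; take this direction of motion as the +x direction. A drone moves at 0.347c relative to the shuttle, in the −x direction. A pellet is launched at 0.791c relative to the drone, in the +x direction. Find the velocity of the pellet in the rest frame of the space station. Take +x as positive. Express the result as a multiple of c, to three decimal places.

Apply u = (u' + v)/(1 + u'v/c²) successively, working outward toward the space station.
Start: velocity of the shuttle relative to the space station = 0.4350c.
Compose with the drone (u' = -0.347 in the shuttle frame): u_1 = (-0.347 + 0.435) / (1 + (-0.347)·0.435) = 0.0880/0.8491 = 0.1036.
Compose with the pellet (u' = 0.791 in the drone frame): u_2 = (0.791 + 0.104) / (1 + 0.791·0.104) = 0.8946/1.0820 = 0.8269.

+0.827c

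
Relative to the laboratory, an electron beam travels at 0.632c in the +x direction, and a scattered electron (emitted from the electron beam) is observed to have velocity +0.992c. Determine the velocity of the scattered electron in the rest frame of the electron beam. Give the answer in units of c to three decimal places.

Invert the composition law: u' = (u − v)/(1 − uv/c²).
u' = (0.992 − 0.632) / (1 − (0.992)(0.632)) = 0.3600/0.3731 = 0.9650.

+0.965c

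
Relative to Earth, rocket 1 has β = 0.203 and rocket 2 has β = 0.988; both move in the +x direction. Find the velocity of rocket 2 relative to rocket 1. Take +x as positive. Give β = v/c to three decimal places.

β = +0.982

β_A = 0.203, β_B = 0.988.
Transform to A's frame with the inverse velocity-addition law: u' = (u − v)/(1 − uv/c²), taking u = β_B and v = β_A.
u' = (0.988 − 0.203) / (1 − (0.203)(0.988)) = 0.7850/0.7994 = 0.9819.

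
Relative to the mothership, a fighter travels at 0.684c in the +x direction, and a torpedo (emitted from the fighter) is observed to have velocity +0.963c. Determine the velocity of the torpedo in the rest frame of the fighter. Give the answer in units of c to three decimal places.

+0.817c

Invert the composition law: u' = (u − v)/(1 − uv/c²).
u' = (0.963 − 0.684) / (1 − (0.963)(0.684)) = 0.2790/0.3413 = 0.8174.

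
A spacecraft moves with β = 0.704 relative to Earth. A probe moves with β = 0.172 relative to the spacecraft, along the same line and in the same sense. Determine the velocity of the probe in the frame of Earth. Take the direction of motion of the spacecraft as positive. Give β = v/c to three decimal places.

With v = 0.704 and u' = 0.172 (in units of c),
u = (u' + v)/(1 + u'v/c²):
u = (0.172 + 0.704) / (1 + 0.172·0.704) = 0.8760/1.1211 = 0.7814

β = 0.781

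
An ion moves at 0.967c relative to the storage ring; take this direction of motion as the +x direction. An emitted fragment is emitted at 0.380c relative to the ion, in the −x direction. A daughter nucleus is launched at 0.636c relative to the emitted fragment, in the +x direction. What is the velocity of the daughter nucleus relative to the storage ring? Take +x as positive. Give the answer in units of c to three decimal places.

Apply u = (u' + v)/(1 + u'v/c²) successively, working outward toward the storage ring.
Start: velocity of the ion relative to the storage ring = 0.9670c.
Compose with the emitted fragment (u' = -0.380 in the ion frame): u_1 = (-0.380 + 0.967) / (1 + (-0.380)·0.967) = 0.5870/0.6325 = 0.9280.
Compose with the daughter nucleus (u' = 0.636 in the emitted fragment frame): u_2 = (0.636 + 0.928) / (1 + 0.636·0.928) = 1.5640/1.5902 = 0.9835.

+0.984c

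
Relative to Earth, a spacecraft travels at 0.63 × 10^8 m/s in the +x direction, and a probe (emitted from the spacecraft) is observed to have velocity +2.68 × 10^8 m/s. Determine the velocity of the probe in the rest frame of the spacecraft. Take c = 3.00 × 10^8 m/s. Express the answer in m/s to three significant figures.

v = 0.210c, u = 0.893c.
Invert the composition law: u' = (u − v)/(1 − uv/c²).
u' = (0.893 − 0.210) / (1 − (0.893)(0.210)) = 0.6833/0.8124 = 0.8411.
u' = 0.8411 × 3.00 × 10^8 m/s.

+2.52 × 10^8 m/s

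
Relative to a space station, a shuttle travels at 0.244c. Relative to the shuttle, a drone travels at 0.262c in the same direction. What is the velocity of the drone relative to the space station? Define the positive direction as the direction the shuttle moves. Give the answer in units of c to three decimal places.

0.476c

With v = 0.244 and u' = 0.262 (in units of c),
u = (u' + v)/(1 + u'v/c²):
u = (0.262 + 0.244) / (1 + 0.262·0.244) = 0.5060/1.0639 = 0.4756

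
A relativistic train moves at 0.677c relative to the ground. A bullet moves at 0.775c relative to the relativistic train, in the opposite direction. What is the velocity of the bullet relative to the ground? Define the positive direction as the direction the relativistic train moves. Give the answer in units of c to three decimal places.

With v = 0.677 and u' = -0.775 (in units of c),
u = (u' + v)/(1 + u'v/c²):
u = (-0.775 + 0.677) / (1 + (-0.775)·0.677) = -0.0980/0.4753 = -0.2062
(Galilean addition would give -0.098c.)

-0.206c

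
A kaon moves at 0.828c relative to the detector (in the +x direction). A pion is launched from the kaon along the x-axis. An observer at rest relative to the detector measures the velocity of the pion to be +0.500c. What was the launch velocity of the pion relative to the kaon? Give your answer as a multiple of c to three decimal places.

Invert the composition law: u' = (u − v)/(1 − uv/c²).
u' = (0.500 − 0.828) / (1 − (0.500)(0.828)) = -0.3280/0.5860 = -0.5597.

-0.560c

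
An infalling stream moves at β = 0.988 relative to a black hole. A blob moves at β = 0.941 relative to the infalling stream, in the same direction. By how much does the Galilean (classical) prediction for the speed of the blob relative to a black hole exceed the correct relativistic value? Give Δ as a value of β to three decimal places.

Galilean: u_cl = 0.941 + 0.988 = 1.9290.
Relativistic: u_rel = (0.941 + 0.988) / (1 + 0.941·0.988) = 1.9290/1.9297 = 0.9996.
Δ = 1.9290 − 0.9996 = 0.9294.
(The classical prediction exceeds c; the relativistic result does not.)

Δ = 0.929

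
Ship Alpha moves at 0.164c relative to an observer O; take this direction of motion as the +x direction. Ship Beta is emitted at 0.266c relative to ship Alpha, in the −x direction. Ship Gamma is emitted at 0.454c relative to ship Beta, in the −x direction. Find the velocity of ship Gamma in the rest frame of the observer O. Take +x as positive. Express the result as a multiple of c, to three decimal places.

-0.535c

Apply u = (u' + v)/(1 + u'v/c²) successively, working outward toward the observer O.
Start: velocity of ship Alpha relative to the observer O = 0.1640c.
Compose with ship Beta (u' = -0.266 in ship Alpha frame): u_1 = (-0.266 + 0.164) / (1 + (-0.266)·0.164) = -0.1020/0.9564 = -0.1067.
Compose with ship Gamma (u' = -0.454 in ship Beta frame): u_2 = (-0.454 + (-0.107)) / (1 + (-0.454)·(-0.107)) = -0.5607/1.0484 = -0.5348.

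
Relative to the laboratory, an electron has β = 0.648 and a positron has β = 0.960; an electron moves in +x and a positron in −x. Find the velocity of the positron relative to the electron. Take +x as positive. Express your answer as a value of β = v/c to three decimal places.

β_A = 0.648, β_B = -0.960.
Transform to A's frame with the inverse velocity-addition law: u' = (u − v)/(1 − uv/c²), taking u = β_B and v = β_A.
u' = (-0.960 − 0.648) / (1 − (0.648)(-0.960)) = -1.6080/1.6221 = -0.9913.

β = -0.991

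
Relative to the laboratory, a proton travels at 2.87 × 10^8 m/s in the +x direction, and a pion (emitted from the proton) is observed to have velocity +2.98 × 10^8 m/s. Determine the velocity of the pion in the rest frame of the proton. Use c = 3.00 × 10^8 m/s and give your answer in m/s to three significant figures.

v = 0.957c, u = 0.993c.
Invert the composition law: u' = (u − v)/(1 − uv/c²).
u' = (0.993 − 0.957) / (1 − (0.993)(0.957)) = 0.0367/0.0497 = 0.7376.
u' = 0.7376 × 3.00 × 10^8 m/s.

+2.21 × 10^8 m/s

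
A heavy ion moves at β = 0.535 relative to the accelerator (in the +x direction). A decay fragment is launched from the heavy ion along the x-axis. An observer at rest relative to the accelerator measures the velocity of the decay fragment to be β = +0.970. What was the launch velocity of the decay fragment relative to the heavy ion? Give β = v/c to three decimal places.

β = +0.904

Invert the composition law: u' = (u − v)/(1 − uv/c²).
u' = (0.970 − 0.535) / (1 − (0.970)(0.535)) = 0.4350/0.4810 = 0.9043.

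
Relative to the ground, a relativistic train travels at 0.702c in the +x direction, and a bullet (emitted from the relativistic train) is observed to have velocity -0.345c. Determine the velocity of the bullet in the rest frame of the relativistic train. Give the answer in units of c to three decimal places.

Invert the composition law: u' = (u − v)/(1 − uv/c²).
u' = (-0.345 − 0.702) / (1 − (-0.345)(0.702)) = -1.0470/1.2422 = -0.8429.

-0.843c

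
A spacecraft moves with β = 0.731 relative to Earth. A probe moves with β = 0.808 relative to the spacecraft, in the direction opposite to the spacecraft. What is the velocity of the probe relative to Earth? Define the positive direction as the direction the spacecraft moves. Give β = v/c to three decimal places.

With v = 0.731 and u' = -0.808 (in units of c),
u = (u' + v)/(1 + u'v/c²):
u = (-0.808 + 0.731) / (1 + (-0.808)·0.731) = -0.0770/0.4094 = -0.1881

β = -0.188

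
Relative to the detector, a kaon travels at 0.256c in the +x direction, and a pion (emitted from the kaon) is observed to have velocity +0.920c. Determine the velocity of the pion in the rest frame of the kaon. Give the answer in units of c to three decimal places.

+0.869c

Invert the composition law: u' = (u − v)/(1 − uv/c²).
u' = (0.920 − 0.256) / (1 − (0.920)(0.256)) = 0.6640/0.7645 = 0.8686.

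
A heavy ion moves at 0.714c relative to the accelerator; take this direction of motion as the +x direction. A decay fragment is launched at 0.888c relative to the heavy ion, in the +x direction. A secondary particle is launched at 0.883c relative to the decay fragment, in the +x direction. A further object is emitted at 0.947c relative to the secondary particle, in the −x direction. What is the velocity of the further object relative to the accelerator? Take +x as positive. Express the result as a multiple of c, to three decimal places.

+0.956c

Apply u = (u' + v)/(1 + u'v/c²) successively, working outward toward the accelerator.
Start: velocity of the heavy ion relative to the accelerator = 0.7140c.
Compose with the decay fragment (u' = 0.888 in the heavy ion frame): u_1 = (0.888 + 0.714) / (1 + 0.888·0.714) = 1.6020/1.6340 = 0.9804.
Compose with the secondary particle (u' = 0.883 in the decay fragment frame): u_2 = (0.883 + 0.980) / (1 + 0.883·0.980) = 1.8634/1.8657 = 0.9988.
Compose with the further object (u' = -0.947 in the secondary particle frame): u_3 = (-0.947 + 0.999) / (1 + (-0.947)·0.999) = 0.0518/0.0542 = 0.9558.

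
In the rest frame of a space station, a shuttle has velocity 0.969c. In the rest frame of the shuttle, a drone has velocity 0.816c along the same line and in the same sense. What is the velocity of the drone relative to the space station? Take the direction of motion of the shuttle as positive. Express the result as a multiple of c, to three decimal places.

With v = 0.969 and u' = 0.816 (in units of c),
u = (u' + v)/(1 + u'v/c²):
u = (0.816 + 0.969) / (1 + 0.816·0.969) = 1.7850/1.7907 = 0.9968

0.997c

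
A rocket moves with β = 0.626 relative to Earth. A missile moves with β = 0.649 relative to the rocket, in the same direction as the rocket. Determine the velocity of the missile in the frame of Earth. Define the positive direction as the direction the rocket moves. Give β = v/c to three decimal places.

With v = 0.626 and u' = 0.649 (in units of c),
u = (u' + v)/(1 + u'v/c²):
u = (0.649 + 0.626) / (1 + 0.649·0.626) = 1.2750/1.4063 = 0.9067

β = 0.907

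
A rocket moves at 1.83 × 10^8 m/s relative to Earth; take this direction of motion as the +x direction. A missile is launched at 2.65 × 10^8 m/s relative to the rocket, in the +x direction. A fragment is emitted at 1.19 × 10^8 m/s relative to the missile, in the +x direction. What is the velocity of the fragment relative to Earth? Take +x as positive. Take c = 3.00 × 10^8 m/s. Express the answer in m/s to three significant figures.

2.96 × 10^8 m/s

Apply u = (u' + v)/(1 + u'v/c²) successively, working outward toward Earth.
(Dividing each given speed by c = 3.00 × 10^8 m/s to work in units of c.)
Start: velocity of the rocket relative to Earth = 0.6100c.
Compose with the missile (u' = 0.883 in the rocket frame): u_1 = (0.883 + 0.610) / (1 + 0.883·0.610) = 1.4933/1.5388 = 0.9704.
Compose with the fragment (u' = 0.397 in the missile frame): u_2 = (0.397 + 0.970) / (1 + 0.397·0.970) = 1.3671/1.3849 = 0.9871.
So u = 0.9871 × 3.00 × 10^8 m/s.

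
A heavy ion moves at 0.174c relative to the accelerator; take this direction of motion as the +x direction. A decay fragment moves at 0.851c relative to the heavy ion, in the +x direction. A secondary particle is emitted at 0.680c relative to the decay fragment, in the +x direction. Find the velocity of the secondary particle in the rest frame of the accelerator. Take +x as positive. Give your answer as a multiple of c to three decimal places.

Apply u = (u' + v)/(1 + u'v/c²) successively, working outward toward the accelerator.
Start: velocity of the heavy ion relative to the accelerator = 0.1740c.
Compose with the decay fragment (u' = 0.851 in the heavy ion frame): u_1 = (0.851 + 0.174) / (1 + 0.851·0.174) = 1.0250/1.1481 = 0.8928.
Compose with the secondary particle (u' = 0.680 in the decay fragment frame): u_2 = (0.680 + 0.893) / (1 + 0.680·0.893) = 1.5728/1.6071 = 0.9787.

0.979c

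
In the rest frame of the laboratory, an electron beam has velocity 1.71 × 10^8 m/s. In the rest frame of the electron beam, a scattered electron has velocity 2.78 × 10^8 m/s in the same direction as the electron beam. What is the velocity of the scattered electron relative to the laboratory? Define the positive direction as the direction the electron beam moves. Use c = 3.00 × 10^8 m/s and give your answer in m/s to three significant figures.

2.94 × 10^8 m/s

In units of c (dividing by 3.00 × 10^8 m/s): v = 0.570, u' = 0.927.
u = (u' + v)/(1 + u'v/c²):
u = (0.927 + 0.570) / (1 + 0.927·0.570) = 1.4967/1.5282 = 0.9794
(Galilean addition would give +1.497c, exceeding c.)
Converting back: u = 0.9794 × 3.00 × 10^8 m/s.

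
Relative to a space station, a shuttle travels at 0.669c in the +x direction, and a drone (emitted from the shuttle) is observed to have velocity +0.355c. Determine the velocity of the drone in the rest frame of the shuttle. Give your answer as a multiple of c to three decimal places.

-0.412c

Invert the composition law: u' = (u − v)/(1 − uv/c²).
u' = (0.355 − 0.669) / (1 − (0.355)(0.669)) = -0.3140/0.7625 = -0.4118.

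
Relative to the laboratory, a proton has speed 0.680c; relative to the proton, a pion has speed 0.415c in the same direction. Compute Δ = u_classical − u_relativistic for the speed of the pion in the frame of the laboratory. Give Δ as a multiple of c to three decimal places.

Galilean: u_cl = 0.415 + 0.680 = 1.0950.
Relativistic: u_rel = (0.415 + 0.680) / (1 + 0.415·0.680) = 1.0950/1.2822 = 0.8540.
Δ = 1.0950 − 0.8540 = 0.2410.
(The classical prediction exceeds c; the relativistic result does not.)

Δ = 0.241c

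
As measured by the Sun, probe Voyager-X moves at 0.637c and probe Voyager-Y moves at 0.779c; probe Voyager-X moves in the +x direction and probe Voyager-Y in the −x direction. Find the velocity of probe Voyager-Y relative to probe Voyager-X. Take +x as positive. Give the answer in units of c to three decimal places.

β_A = 0.637, β_B = -0.779.
Transform to A's frame with the inverse velocity-addition law: u' = (u − v)/(1 − uv/c²), taking u = β_B and v = β_A.
u' = (-0.779 − 0.637) / (1 − (0.637)(-0.779)) = -1.4160/1.4962 = -0.9464.

-0.946c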